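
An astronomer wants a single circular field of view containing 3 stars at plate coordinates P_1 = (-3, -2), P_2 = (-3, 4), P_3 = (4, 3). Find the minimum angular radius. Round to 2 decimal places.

Side lengths²: P_1P_2² = 36, P_1P_3² = 74, P_2P_3² = 50.
Since P_1P_3² = 74 < 50 + 36 = 86, the triangle is acute, so the smallest enclosing circle is the circumcircle.
Circumcentre = (1/7, 1), r² = 925/49.
r = √(925/49) ≈ 4.34.

4.34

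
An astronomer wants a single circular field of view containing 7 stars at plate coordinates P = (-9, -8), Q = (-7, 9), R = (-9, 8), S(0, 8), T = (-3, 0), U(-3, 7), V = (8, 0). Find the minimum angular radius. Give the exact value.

The minimum enclosing circle of a finite set is fixed by two of the points (as a diameter) or three (as a circumcircle).
The minimum enclosing circle is determined by three boundary points: P, R, V.
Their circumcentre is (-81/34, 0) with r² = 124609/1156.
The farthest remaining point Q is at distance² 118285/1156 ≤ 124609/1156.
r = √(124609/1156) = 353/34.

353/34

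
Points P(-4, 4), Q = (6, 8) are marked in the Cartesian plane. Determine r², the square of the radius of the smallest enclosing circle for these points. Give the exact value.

The smallest circle enclosing two points has them as diameter endpoints.
Centre = midpoint = (1, 6); r² = |PQ|²/4 = 116/4 = 29.

29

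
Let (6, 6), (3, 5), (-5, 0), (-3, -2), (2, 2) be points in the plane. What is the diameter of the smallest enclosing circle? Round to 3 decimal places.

The farthest pair is (6, 6)–(-5, 0) with squared distance 157. The circle on this segment as diameter has centre (0.5, 3) and r² = 157/4 = 39.25.
Check (3, 5): distance² to centre = 10.25 ≤ 39.25, so it lies inside.
All remaining points lie in this disk, and no smaller disk contains both endpoints, so this is the minimum enclosing circle.
Diameter = 2r = 2√(39.25) ≈ 12.530.

12.530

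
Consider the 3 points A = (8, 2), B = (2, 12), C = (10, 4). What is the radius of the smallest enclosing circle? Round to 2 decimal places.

Side lengths²: AB² = 136, AC² = 8, BC² = 128.
Since AB² = 136 ≥ 128 + 8 = 136, the angle opposite AB is not acute, so the smallest enclosing circle has AB as diameter.
Centre = midpoint of AB = (5, 7), r² = 136/4 = 34.
r = √34 ≈ 5.83.

5.83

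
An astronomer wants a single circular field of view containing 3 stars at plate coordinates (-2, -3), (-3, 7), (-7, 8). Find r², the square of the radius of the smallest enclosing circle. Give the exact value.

36.5

Call the three points A, B, C in the order given.
Side lengths²: AB² = 101, AC² = 146, BC² = 17.
Since AC² = 146 ≥ 101 + 17 = 118, the angle opposite AC is not acute, so the smallest enclosing circle has AC as diameter.
Centre = midpoint of AC = (-4.5, 2.5), r² = 146/4 = 36.5.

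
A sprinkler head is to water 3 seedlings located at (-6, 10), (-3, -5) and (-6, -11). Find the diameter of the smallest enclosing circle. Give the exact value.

Call the three points A, B, C in the order given.
Side lengths²: AB² = 234, AC² = 441, BC² = 45.
Since AC² = 441 ≥ 234 + 45 = 279, the angle opposite AC is not acute, so the smallest enclosing circle has AC as diameter.
Centre = midpoint of AC = (-6, -0.5), r² = 441/4 = 110.25.
Diameter = 2r = 2√(110.25) = 21.

21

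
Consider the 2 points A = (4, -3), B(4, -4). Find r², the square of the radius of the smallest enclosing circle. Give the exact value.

0.25

The smallest circle enclosing two points has them as diameter endpoints.
Centre = midpoint = (4, -3.5); r² = |AB|²/4 = 1/4 = 0.25.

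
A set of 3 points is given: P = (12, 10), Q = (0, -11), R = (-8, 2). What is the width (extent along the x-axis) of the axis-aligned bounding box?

20

max x = 12, min x = -8, so width = 20.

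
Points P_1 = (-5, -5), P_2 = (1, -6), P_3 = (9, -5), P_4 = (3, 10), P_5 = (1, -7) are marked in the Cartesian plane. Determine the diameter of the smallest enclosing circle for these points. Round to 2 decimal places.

18.31

The minimum enclosing circle of a finite set is fixed by two of the points (as a diameter) or three (as a circumcircle).
The minimum enclosing circle is determined by three boundary points: P_1, P_3, P_4.
Their circumcentre is (2, 0.9) with r² = 83.81.
The farthest remaining point P_5 is at distance² 63.41 ≤ 83.81.
Diameter = 2r = 2√(83.81) ≈ 18.31.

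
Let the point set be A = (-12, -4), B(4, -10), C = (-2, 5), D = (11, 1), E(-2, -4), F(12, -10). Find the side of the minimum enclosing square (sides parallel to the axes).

The bounding box has width 24 and height 15.
An axis-aligned square enclosing the set must have side ≥ max(width, height).
So the minimum side is max(24, 15) = 24.

24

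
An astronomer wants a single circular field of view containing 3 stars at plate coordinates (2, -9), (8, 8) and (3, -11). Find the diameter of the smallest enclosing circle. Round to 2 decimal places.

Call the three points A, B, C in the order given.
Side lengths²: AB² = 325, AC² = 5, BC² = 386.
Since BC² = 386 ≥ 325 + 5 = 330, the angle opposite BC is not acute, so the smallest enclosing circle has BC as diameter.
Centre = midpoint of BC = (5.5, -1.5), r² = 386/4 = 96.5.
Diameter = 2r = 2√(96.5) ≈ 19.65.

19.65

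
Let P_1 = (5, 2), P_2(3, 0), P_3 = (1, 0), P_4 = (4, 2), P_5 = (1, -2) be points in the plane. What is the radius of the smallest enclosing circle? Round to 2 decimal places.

The minimum enclosing circle of a finite set is fixed by two of the points (as a diameter) or three (as a circumcircle).
The farthest pair is P_1–P_5 with squared distance 32. The circle on this segment as diameter has centre (3, 0) and r² = 32/4 = 8.
Check P_2: distance² to centre = 0 ≤ 8, so it lies inside.
All remaining points lie in this disk, and no smaller disk contains both endpoints, so this is the minimum enclosing circle.
r = √8 ≈ 2.83.

2.83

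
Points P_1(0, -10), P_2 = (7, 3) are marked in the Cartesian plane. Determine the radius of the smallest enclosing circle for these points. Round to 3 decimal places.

The smallest circle enclosing two points has them as diameter endpoints.
Centre = midpoint = (3.5, -3.5); r² = |P_1P_2|²/4 = 218/4 = 54.5.
r = √(54.5) ≈ 7.382.

7.382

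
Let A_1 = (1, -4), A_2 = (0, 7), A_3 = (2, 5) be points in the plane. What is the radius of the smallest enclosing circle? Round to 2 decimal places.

Side lengths²: A_1A_2² = 122, A_1A_3² = 82, A_2A_3² = 8.
Since A_1A_2² = 122 ≥ 82 + 8 = 90, the angle opposite A_1A_2 is not acute, so the smallest enclosing circle has A_1A_2 as diameter.
Centre = midpoint of A_1A_2 = (0.5, 1.5), r² = 122/4 = 30.5.
r = √(30.5) ≈ 5.52.

5.52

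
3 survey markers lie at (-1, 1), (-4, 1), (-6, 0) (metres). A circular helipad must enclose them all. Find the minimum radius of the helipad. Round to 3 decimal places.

2.550

Call the three points A, B, C in the order given.
Side lengths²: AB² = 9, AC² = 26, BC² = 5.
Since AC² = 26 ≥ 9 + 5 = 14, the angle opposite AC is not acute, so the smallest enclosing circle has AC as diameter.
Centre = midpoint of AC = (-3.5, 0.5), r² = 26/4 = 6.5.
r = √(6.5) ≈ 2.550.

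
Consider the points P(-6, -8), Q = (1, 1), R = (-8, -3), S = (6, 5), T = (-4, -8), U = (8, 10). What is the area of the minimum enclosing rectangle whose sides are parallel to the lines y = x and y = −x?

144

In coordinates u = x + y, v = x − y the rectangle is axis-aligned; the map (x,y)→(u,v) scales areas by 2.
u-values: -14, 2, -11, 11, -12, 18; range = 18 − (-14) = 32.
v-values: 2, 0, -5, 1, 4, -2; range = 4 − (-5) = 9.
Area = (32 × 9) / 2 = 144.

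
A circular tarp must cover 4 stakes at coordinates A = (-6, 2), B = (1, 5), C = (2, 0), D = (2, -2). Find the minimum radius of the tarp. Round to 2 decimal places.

4.63

By Welzl's lemma the MEC is supported by two points (diametrically opposite) or three points (on a circumcircle).
The minimum enclosing circle is determined by three boundary points: A, B, D.
Their circumcentre is (-19/13, 14/13) with r² = 3625/169.
The farthest remaining point C is at distance² 2221/169 ≤ 3625/169.
r = √(3625/169) ≈ 4.63.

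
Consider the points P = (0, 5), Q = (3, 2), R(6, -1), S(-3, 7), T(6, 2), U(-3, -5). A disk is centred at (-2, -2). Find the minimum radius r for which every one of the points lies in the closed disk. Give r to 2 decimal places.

The required radius is the distance from (-2, -2) to the farthest point.
Squared distances: 53, 41, 65, 82, 80, 10.
Maximum is 82, attained at S.
r = √82 ≈ 9.06.

9.06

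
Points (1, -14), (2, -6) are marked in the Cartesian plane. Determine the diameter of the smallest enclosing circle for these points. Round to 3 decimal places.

The smallest circle enclosing two points has them as diameter endpoints.
Centre = midpoint = (1.5, -10); r² = |(1, -14)−(2, -6)|²/4 = 65/4 = 16.25.
Diameter = 2r = 2√(16.25) ≈ 8.062.

8.062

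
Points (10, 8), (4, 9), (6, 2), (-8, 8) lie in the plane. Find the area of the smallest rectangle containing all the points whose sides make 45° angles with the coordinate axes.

180

In coordinates u = x + y, v = x − y the rectangle is axis-aligned; the map (x,y)→(u,v) scales areas by 2.
u-values: 18, 13, 8, 0; range = 18 − 0 = 18.
v-values: 2, -5, 4, -16; range = 4 − (-16) = 20.
Area = (18 × 20) / 2 = 180.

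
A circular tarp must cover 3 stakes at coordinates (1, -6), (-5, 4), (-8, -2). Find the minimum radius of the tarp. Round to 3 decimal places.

Call the three points A, B, C in the order given.
Side lengths²: AB² = 136, AC² = 97, BC² = 45.
Since AB² = 136 < 97 + 45 = 142, the triangle is acute, so the smallest enclosing circle is the circumcircle.
Circumcentre = (-49/22, -25/22), r² = 8245/242.
r = √(8245/242) ≈ 5.837.

5.837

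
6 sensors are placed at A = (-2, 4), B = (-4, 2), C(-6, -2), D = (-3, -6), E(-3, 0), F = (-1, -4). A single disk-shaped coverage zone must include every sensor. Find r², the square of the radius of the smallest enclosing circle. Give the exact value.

The minimum enclosing circle of a finite set is fixed by two of the points (as a diameter) or three (as a circumcircle).
The farthest pair is A–D with squared distance 101. The circle on this segment as diameter has centre (-2.5, -1) and r² = 101/4 = 25.25.
Check B: distance² to centre = 11.25 ≤ 25.25, so it lies inside.
All remaining points lie in this disk, and no smaller disk contains both endpoints, so this is the minimum enclosing circle.

25.25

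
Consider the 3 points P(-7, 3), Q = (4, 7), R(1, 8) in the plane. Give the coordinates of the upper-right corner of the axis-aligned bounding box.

(4, 8)

x-range [-7, 4], y-range [3, 8].
The upper-right corner is (4, 8).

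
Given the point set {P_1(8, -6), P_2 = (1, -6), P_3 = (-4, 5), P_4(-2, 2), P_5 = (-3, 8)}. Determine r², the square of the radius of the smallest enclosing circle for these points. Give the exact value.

A smallest enclosing disk is always determined by at most three of the input points on its boundary.
The farthest pair is P_1–P_5 with squared distance 317. The circle on this segment as diameter has centre (2.5, 1) and r² = 317/4 = 79.25.
Check P_2: distance² to centre = 51.25 ≤ 79.25, so it lies inside.
All remaining points lie in this disk, and no smaller disk contains both endpoints, so this is the minimum enclosing circle.

79.25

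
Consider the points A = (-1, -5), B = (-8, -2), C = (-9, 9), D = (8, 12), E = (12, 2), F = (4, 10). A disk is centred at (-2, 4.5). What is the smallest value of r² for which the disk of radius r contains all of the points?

The required radius is the distance from (-2, 4.5) to the farthest point.
Squared distances: 91.25, 78.25, 69.25, 156.25, 202.25, 66.25.
Maximum is 202.25, attained at E.

202.25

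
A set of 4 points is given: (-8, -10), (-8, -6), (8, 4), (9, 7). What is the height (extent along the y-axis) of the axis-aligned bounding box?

17

max y = 7, min y = -10, so height = 17.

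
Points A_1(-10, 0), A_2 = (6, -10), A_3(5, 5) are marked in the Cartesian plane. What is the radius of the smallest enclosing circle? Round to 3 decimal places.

Side lengths²: A_1A_2² = 356, A_1A_3² = 250, A_2A_3² = 226.
Since A_1A_2² = 356 < 250 + 226 = 476, the triangle is acute, so the smallest enclosing circle is the circumcircle.
Circumcentre = (-16/23, -67/23), r² = 50285/529.
r = √(50285/529) ≈ 9.750.

9.750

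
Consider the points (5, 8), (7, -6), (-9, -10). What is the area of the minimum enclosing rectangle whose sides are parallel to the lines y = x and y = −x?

In coordinates u = x + y, v = x − y the rectangle is axis-aligned; the map (x,y)→(u,v) scales areas by 2.
u-values: 13, 1, -19; range = 13 − (-19) = 32.
v-values: -3, 13, 1; range = 13 − (-3) = 16.
Area = (32 × 16) / 2 = 256.

256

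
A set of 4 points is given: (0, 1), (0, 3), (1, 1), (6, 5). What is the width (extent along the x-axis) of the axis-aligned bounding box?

6

max x = 6, min x = 0, so width = 6.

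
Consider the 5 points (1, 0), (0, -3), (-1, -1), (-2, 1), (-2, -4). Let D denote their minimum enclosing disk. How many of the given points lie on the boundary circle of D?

A smallest enclosing disk is always determined by at most three of the input points on its boundary.
The minimum enclosing circle is determined by three boundary points: (1, 0), (-2, 1), (-2, -4).
Their circumcentre is (-7/6, -1.5) with r² = 125/18.
The farthest remaining point (0, -3) is at distance² 65/18 ≤ 125/18.
The points at distance exactly r from the centre are (1, 0), (-2, 1), (-2, -4) — 3 points.

3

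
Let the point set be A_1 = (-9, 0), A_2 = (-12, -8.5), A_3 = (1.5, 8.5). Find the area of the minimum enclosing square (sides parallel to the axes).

The bounding box has width 13.5 and height 17.
An axis-aligned square enclosing the set must have side ≥ max(width, height).
So the minimum side is max(13.5, 17) = 17.
Area = 17² = 289.

289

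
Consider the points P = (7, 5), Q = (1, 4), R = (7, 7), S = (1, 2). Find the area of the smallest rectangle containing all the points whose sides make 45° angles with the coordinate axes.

In coordinates u = x + y, v = x − y the rectangle is axis-aligned; the map (x,y)→(u,v) scales areas by 2.
u-values: 12, 5, 14, 3; range = 14 − 3 = 11.
v-values: 2, -3, 0, -1; range = 2 − (-3) = 5.
Area = (11 × 5) / 2 = 27.5.

27.5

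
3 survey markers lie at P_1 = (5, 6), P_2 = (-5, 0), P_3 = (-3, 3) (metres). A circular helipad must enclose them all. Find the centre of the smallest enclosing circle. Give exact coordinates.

Side lengths²: P_1P_2² = 136, P_1P_3² = 73, P_2P_3² = 13.
Since P_1P_2² = 136 ≥ 73 + 13 = 86, the angle opposite P_1P_2 is not acute, so the smallest enclosing circle has P_1P_2 as diameter.
Centre = midpoint of P_1P_2 = (0, 3), r² = 136/4 = 34.
Centre = (0, 3).

(0, 3)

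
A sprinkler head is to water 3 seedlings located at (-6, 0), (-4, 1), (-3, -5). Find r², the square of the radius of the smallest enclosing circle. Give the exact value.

3145/338

Call the three points A, B, C in the order given.
Side lengths²: AB² = 5, AC² = 34, BC² = 37.
Since BC² = 37 < 34 + 5 = 39, the triangle is acute, so the smallest enclosing circle is the circumcircle.
Circumcentre = (-97/26, -53/26), r² = 3145/338.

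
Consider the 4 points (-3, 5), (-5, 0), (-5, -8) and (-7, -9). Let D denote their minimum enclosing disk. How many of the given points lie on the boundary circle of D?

2

The farthest pair is (-3, 5)–(-7, -9) with squared distance 212. The circle on this segment as diameter has centre (-5, -2) and r² = 212/4 = 53.
Check (-5, 0): distance² to centre = 4 ≤ 53, so it lies inside.
All remaining points lie in this disk, and no smaller disk contains both endpoints, so this is the minimum enclosing circle.
The points at distance exactly r from the centre are (-3, 5), (-7, -9) — 2 points.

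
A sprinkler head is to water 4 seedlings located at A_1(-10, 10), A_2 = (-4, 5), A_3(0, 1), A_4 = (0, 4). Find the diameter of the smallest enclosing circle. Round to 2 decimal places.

13.45

By Welzl's lemma the MEC is supported by two points (diametrically opposite) or three points (on a circumcircle).
The farthest pair is A_1–A_3 with squared distance 181. The circle on this segment as diameter has centre (-5, 5.5) and r² = 181/4 = 45.25.
Check A_2: distance² to centre = 1.25 ≤ 45.25, so it lies inside.
All remaining points lie in this disk, and no smaller disk contains both endpoints, so this is the minimum enclosing circle.
Diameter = 2r = 2√(45.25) ≈ 13.45.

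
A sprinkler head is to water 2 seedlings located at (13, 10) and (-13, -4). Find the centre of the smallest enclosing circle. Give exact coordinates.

The smallest circle enclosing two points has them as diameter endpoints.
Centre = midpoint = (0, 3); r² = |(13, 10)−(-13, -4)|²/4 = 872/4 = 218.
Centre = (0, 3).

(0, 3)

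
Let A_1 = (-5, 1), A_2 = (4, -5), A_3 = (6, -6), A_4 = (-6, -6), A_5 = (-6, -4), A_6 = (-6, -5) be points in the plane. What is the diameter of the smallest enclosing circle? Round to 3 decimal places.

13.171

A smallest enclosing disk is always determined by at most three of the input points on its boundary.
The minimum enclosing circle is determined by three boundary points: A_1, A_3, A_4.
Their circumcentre is (0, -23/7) with r² = 2125/49.
The farthest remaining point A_6 is at distance² 1908/49 ≤ 2125/49.
Diameter = 2r = 2√(2125/49) ≈ 13.171.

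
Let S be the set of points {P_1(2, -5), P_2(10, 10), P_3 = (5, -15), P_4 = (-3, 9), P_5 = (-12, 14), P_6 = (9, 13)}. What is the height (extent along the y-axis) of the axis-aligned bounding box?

max y = 14, min y = -15, so height = 29.

29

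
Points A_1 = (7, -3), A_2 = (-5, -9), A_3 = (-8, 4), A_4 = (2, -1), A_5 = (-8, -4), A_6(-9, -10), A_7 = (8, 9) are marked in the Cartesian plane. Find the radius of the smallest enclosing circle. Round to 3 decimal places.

12.748

The minimum enclosing circle of a finite set is fixed by two of the points (as a diameter) or three (as a circumcircle).
The farthest pair is A_6–A_7 with squared distance 650. The circle on this segment as diameter has centre (-0.5, -0.5) and r² = 650/4 = 162.5.
Check A_1: distance² to centre = 62.5 ≤ 162.5, so it lies inside.
All remaining points lie in this disk, and no smaller disk contains both endpoints, so this is the minimum enclosing circle.
r = √(162.5) ≈ 12.748.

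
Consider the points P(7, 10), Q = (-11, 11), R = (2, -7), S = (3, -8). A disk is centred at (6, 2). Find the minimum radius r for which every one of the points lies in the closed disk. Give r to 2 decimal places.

The required radius is the distance from (6, 2) to the farthest point.
Squared distances: 65, 370, 97, 109.
Maximum is 370, attained at Q.
r = √370 ≈ 19.24.

19.24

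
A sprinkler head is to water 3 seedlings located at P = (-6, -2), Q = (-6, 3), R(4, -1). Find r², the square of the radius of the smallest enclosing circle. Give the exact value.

29.29

Side lengths²: PQ² = 25, PR² = 101, QR² = 116.
Since QR² = 116 < 101 + 25 = 126, the triangle is acute, so the smallest enclosing circle is the circumcircle.
Circumcentre = (-1.2, 0.5), r² = 29.29.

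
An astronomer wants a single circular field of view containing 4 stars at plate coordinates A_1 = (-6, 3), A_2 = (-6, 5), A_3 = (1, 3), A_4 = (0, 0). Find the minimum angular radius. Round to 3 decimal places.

3.909

By Welzl's lemma the MEC is supported by two points (diametrically opposite) or three points (on a circumcircle).
The minimum enclosing circle is determined by three boundary points: A_2, A_3, A_4.
Their circumcentre is (-133/46, 121/46) with r² = 16165/1058.
The farthest remaining point A_1 is at distance² 10369/1058 ≤ 16165/1058.
r = √(16165/1058) ≈ 3.909.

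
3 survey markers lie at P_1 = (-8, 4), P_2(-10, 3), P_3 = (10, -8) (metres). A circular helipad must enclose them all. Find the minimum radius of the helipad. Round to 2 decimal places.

11.41

Side lengths²: P_1P_2² = 5, P_1P_3² = 468, P_2P_3² = 521.
Since P_2P_3² = 521 ≥ 468 + 5 = 473, the angle opposite P_2P_3 is not acute, so the smallest enclosing circle has P_2P_3 as diameter.
Centre = midpoint of P_2P_3 = (0, -2.5), r² = 521/4 = 130.25.
r = √(130.25) ≈ 11.41.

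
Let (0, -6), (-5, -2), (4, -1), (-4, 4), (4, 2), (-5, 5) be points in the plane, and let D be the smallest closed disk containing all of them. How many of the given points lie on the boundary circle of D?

3

The minimum enclosing circle is determined by three boundary points: (0, -6), (4, 2), (-5, 5).
Their circumcentre is (-12/7, -1/7) with r² = 1825/49.
The farthest remaining point (4, -1) is at distance² 1636/49 ≤ 1825/49.
The points at distance exactly r from the centre are (0, -6), (4, 2), (-5, 5) — 3 points.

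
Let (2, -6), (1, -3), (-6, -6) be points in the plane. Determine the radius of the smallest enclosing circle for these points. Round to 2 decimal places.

4.01

Call the three points A, B, C in the order given.
Side lengths²: AB² = 10, AC² = 64, BC² = 58.
Since AC² = 64 < 58 + 10 = 68, the triangle is acute, so the smallest enclosing circle is the circumcircle.
Circumcentre = (-2, -17/3), r² = 145/9.
r = √(145/9) ≈ 4.01.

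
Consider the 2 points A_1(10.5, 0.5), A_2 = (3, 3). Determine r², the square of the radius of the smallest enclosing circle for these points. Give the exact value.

15.625

The smallest circle enclosing two points has them as diameter endpoints.
Centre = midpoint = (6.75, 1.75); r² = |A_1A_2|²/4 = 62.5/4 = 15.625.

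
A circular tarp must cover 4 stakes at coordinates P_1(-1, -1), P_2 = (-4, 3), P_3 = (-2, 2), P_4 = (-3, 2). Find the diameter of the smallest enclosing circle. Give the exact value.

5

By Welzl's lemma the MEC is supported by two points (diametrically opposite) or three points (on a circumcircle).
The farthest pair is P_1–P_2 with squared distance 25. The circle on this segment as diameter has centre (-2.5, 1) and r² = 25/4 = 6.25.
Check P_3: distance² to centre = 1.25 ≤ 6.25, so it lies inside.
All remaining points lie in this disk, and no smaller disk contains both endpoints, so this is the minimum enclosing circle.
Diameter = 2r = 2√(6.25) = 5.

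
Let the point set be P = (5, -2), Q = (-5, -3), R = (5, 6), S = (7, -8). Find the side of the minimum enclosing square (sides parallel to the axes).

14

The bounding box has width 12 and height 14.
An axis-aligned square enclosing the set must have side ≥ max(width, height).
So the minimum side is max(12, 14) = 14.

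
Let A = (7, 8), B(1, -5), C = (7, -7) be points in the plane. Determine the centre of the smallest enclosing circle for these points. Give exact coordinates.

Side lengths²: AB² = 205, AC² = 225, BC² = 40.
Since AC² = 225 < 205 + 40 = 245, the triangle is acute, so the smallest enclosing circle is the circumcircle.
Circumcentre = (37/6, 0.5), r² = 1025/18.
Centre = (37/6, 0.5).

(37/6, 0.5)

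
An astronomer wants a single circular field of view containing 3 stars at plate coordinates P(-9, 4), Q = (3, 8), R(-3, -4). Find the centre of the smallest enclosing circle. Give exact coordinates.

(-2, 3)

Side lengths²: PQ² = 160, PR² = 100, QR² = 180.
Since QR² = 180 < 160 + 100 = 260, the triangle is acute, so the smallest enclosing circle is the circumcircle.
Circumcentre = (-2, 3), r² = 50.
Centre = (-2, 3).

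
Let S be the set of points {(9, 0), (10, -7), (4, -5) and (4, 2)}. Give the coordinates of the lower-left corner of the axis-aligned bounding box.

(4, -7)

x-range [4, 10], y-range [-7, 2].
The lower-left corner is (4, -7).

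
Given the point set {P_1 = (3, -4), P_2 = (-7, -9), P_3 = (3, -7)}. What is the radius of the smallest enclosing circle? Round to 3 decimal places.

Side lengths²: P_1P_2² = 125, P_1P_3² = 9, P_2P_3² = 104.
Since P_1P_2² = 125 ≥ 104 + 9 = 113, the angle opposite P_1P_2 is not acute, so the smallest enclosing circle has P_1P_2 as diameter.
Centre = midpoint of P_1P_2 = (-2, -6.5), r² = 125/4 = 31.25.
r = √(31.25) ≈ 5.590.

5.590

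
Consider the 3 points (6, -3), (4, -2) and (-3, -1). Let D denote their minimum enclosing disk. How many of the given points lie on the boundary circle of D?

2

Call the three points A, B, C in the order given.
Side lengths²: AB² = 5, AC² = 85, BC² = 50.
Since AC² = 85 ≥ 50 + 5 = 55, the angle opposite AC is not acute, so the smallest enclosing circle has AC as diameter.
Centre = midpoint of AC = (1.5, -2), r² = 85/4 = 21.25.
The points at distance exactly r from the centre are (6, -3), (-3, -1) — 2 points.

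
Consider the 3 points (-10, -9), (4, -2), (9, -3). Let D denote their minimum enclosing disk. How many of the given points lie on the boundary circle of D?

2

Call the three points A, B, C in the order given.
Side lengths²: AB² = 245, AC² = 397, BC² = 26.
Since AC² = 397 ≥ 245 + 26 = 271, the angle opposite AC is not acute, so the smallest enclosing circle has AC as diameter.
Centre = midpoint of AC = (-0.5, -6), r² = 397/4 = 99.25.
The points at distance exactly r from the centre are (-10, -9), (9, -3) — 2 points.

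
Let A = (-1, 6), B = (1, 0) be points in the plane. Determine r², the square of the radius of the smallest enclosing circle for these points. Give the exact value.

The smallest circle enclosing two points has them as diameter endpoints.
Centre = midpoint = (0, 3); r² = |AB|²/4 = 40/4 = 10.

10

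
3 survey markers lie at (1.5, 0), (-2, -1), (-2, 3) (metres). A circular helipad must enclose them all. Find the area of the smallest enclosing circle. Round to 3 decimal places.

18.052

Call the three points A, B, C in the order given.
Side lengths²: AB² = 13.25, AC² = 21.25, BC² = 16.
Since AC² = 21.25 < 16 + 13.25 = 29.25, the triangle is acute, so the smallest enclosing circle is the circumcircle.
Circumcentre = (-19/28, 1), r² = 4505/784.
Area = π·r² = π·4505/784 ≈ 18.052.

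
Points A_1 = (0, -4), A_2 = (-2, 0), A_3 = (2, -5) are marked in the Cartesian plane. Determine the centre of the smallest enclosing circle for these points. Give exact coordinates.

(0, -2.5)

Side lengths²: A_1A_2² = 20, A_1A_3² = 5, A_2A_3² = 41.
Since A_2A_3² = 41 ≥ 20 + 5 = 25, the angle opposite A_2A_3 is not acute, so the smallest enclosing circle has A_2A_3 as diameter.
Centre = midpoint of A_2A_3 = (0, -2.5), r² = 41/4 = 10.25.
Centre = (0, -2.5).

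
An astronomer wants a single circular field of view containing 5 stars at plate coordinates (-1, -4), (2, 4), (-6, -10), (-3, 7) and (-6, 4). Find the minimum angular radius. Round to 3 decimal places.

8.631

The minimum enclosing circle of a finite set is fixed by two of the points (as a diameter) or three (as a circumcircle).
The farthest pair is (-6, -10)–(-3, 7) with squared distance 298. The circle on this segment as diameter has centre (-4.5, -1.5) and r² = 298/4 = 74.5.
Check (-1, -4): distance² to centre = 18.5 ≤ 74.5, so it lies inside.
All remaining points lie in this disk, and no smaller disk contains both endpoints, so this is the minimum enclosing circle.
r = √(74.5) ≈ 8.631.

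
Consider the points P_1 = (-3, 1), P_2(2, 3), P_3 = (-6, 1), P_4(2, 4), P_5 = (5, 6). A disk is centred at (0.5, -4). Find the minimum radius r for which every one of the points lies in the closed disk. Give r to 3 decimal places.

The required radius is the distance from (0.5, -4) to the farthest point.
Squared distances: 37.25, 51.25, 67.25, 66.25, 120.25.
Maximum is 120.25, attained at P_5.
r = √(120.25) ≈ 10.966.

10.966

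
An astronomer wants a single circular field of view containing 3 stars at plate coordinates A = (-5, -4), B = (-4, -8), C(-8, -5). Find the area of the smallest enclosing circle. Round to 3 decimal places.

Side lengths²: AB² = 17, AC² = 10, BC² = 25.
Since BC² = 25 < 17 + 10 = 27, the triangle is acute, so the smallest enclosing circle is the circumcircle.
Circumcentre = (-153/26, -165/26), r² = 2125/338.
Area = π·r² = π·2125/338 ≈ 19.751.

19.751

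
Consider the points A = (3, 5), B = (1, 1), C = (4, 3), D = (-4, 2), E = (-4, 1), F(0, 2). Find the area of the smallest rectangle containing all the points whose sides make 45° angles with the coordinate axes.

38.5

In coordinates u = x + y, v = x − y the rectangle is axis-aligned; the map (x,y)→(u,v) scales areas by 2.
u-values: 8, 2, 7, -2, -3, 2; range = 8 − (-3) = 11.
v-values: -2, 0, 1, -6, -5, -2; range = 1 − (-6) = 7.
Area = (11 × 7) / 2 = 38.5.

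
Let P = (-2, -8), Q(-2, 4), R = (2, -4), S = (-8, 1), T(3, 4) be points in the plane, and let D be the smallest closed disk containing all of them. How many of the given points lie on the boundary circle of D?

3

The minimum enclosing circle is determined by three boundary points: P, S, T.
Their circumcentre is (-1.5, -7/6) with r² = 845/18.
The farthest remaining point Q is at distance² 485/18 ≤ 845/18.
The points at distance exactly r from the centre are P, S, T — 3 points.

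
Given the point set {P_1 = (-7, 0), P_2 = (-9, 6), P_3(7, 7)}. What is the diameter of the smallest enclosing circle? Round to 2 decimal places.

16.19

Side lengths²: P_1P_2² = 40, P_1P_3² = 245, P_2P_3² = 257.
Since P_2P_3² = 257 < 245 + 40 = 285, the triangle is acute, so the smallest enclosing circle is the circumcircle.
Circumcentre = (-13/14, 75/14), r² = 6425/98.
Diameter = 2r = 2√(6425/98) ≈ 16.19.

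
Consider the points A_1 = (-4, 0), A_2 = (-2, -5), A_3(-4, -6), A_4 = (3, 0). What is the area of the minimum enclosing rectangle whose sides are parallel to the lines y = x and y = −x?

In coordinates u = x + y, v = x − y the rectangle is axis-aligned; the map (x,y)→(u,v) scales areas by 2.
u-values: -4, -7, -10, 3; range = 3 − (-10) = 13.
v-values: -4, 3, 2, 3; range = 3 − (-4) = 7.
Area = (13 × 7) / 2 = 45.5.

45.5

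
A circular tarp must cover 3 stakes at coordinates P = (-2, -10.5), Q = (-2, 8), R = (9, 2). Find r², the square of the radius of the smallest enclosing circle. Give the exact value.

Side lengths²: PQ² = 342.25, PR² = 277.25, QR² = 157.
Since PQ² = 342.25 < 277.25 + 157 = 434.25, the triangle is acute, so the smallest enclosing circle is the circumcircle.
Circumcentre = (1/11, -1.25), r² = 174113/1936.

174113/1936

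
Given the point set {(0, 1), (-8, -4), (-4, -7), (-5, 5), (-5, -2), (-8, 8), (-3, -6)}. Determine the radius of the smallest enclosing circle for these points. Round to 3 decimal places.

By Welzl's lemma the MEC is supported by two points (diametrically opposite) or three points (on a circumcircle).
The farthest pair is (-4, -7)–(-8, 8) with squared distance 241. The circle on this segment as diameter has centre (-6, 0.5) and r² = 241/4 = 60.25.
Check (0, 1): distance² to centre = 36.25 ≤ 60.25, so it lies inside.
All remaining points lie in this disk, and no smaller disk contains both endpoints, so this is the minimum enclosing circle.
r = √(60.25) ≈ 7.762.

7.762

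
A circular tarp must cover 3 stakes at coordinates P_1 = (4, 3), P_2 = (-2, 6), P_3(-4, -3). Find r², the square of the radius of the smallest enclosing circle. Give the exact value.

26.5625

Side lengths²: P_1P_2² = 45, P_1P_3² = 100, P_2P_3² = 85.
Since P_1P_3² = 100 < 85 + 45 = 130, the triangle is acute, so the smallest enclosing circle is the circumcircle.
Circumcentre = (-0.75, 1), r² = 26.5625.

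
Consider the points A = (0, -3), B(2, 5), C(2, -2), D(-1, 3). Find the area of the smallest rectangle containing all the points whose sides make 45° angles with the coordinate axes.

40

In coordinates u = x + y, v = x − y the rectangle is axis-aligned; the map (x,y)→(u,v) scales areas by 2.
u-values: -3, 7, 0, 2; range = 7 − (-3) = 10.
v-values: 3, -3, 4, -4; range = 4 − (-4) = 8.
Area = (10 × 8) / 2 = 40.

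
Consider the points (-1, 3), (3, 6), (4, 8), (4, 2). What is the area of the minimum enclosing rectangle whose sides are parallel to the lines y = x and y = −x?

In coordinates u = x + y, v = x − y the rectangle is axis-aligned; the map (x,y)→(u,v) scales areas by 2.
u-values: 2, 9, 12, 6; range = 12 − 2 = 10.
v-values: -4, -3, -4, 2; range = 2 − (-4) = 6.
Area = (10 × 6) / 2 = 30.

30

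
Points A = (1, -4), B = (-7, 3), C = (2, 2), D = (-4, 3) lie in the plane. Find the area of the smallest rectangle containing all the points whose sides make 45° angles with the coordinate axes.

In coordinates u = x + y, v = x − y the rectangle is axis-aligned; the map (x,y)→(u,v) scales areas by 2.
u-values: -3, -4, 4, -1; range = 4 − (-4) = 8.
v-values: 5, -10, 0, -7; range = 5 − (-10) = 15.
Area = (8 × 15) / 2 = 60.

60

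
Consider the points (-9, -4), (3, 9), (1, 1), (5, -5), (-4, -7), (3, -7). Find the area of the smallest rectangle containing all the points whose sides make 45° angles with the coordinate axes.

200

In coordinates u = x + y, v = x − y the rectangle is axis-aligned; the map (x,y)→(u,v) scales areas by 2.
u-values: -13, 12, 2, 0, -11, -4; range = 12 − (-13) = 25.
v-values: -5, -6, 0, 10, 3, 10; range = 10 − (-6) = 16.
Area = (25 × 16) / 2 = 200.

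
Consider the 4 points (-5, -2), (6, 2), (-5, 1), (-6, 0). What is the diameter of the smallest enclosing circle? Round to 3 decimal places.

12.166

The farthest pair is (6, 2)–(-6, 0) with squared distance 148. The circle on this segment as diameter has centre (0, 1) and r² = 148/4 = 37.
Check (-5, -2): distance² to centre = 34 ≤ 37, so it lies inside.
All remaining points lie in this disk, and no smaller disk contains both endpoints, so this is the minimum enclosing circle.
Diameter = 2r = 2√37 ≈ 12.166.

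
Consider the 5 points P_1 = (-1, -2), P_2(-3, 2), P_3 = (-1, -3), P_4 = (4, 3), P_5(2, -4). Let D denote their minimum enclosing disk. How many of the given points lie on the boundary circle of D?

The minimum enclosing circle of a finite set is fixed by two of the points (as a diameter) or three (as a circumcircle).
The minimum enclosing circle is determined by three boundary points: P_2, P_4, P_5.
Their circumcentre is (79/94, 11/94) with r² = 80825/4418.
The farthest remaining point P_3 is at distance² 57889/4418 ≤ 80825/4418.
The points at distance exactly r from the centre are P_2, P_4, P_5 — 3 points.

3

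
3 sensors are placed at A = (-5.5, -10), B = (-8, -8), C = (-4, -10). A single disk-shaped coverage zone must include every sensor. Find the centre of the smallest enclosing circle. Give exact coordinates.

(-6, -9)

Side lengths²: AB² = 10.25, AC² = 2.25, BC² = 20.
Since BC² = 20 ≥ 10.25 + 2.25 = 12.5, the angle opposite BC is not acute, so the smallest enclosing circle has BC as diameter.
Centre = midpoint of BC = (-6, -9), r² = 20/4 = 5.
Centre = (-6, -9).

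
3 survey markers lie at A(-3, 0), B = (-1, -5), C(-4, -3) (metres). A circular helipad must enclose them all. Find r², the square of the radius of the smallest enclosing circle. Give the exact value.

7.25

Side lengths²: AB² = 29, AC² = 10, BC² = 13.
Since AB² = 29 ≥ 13 + 10 = 23, the angle opposite AB is not acute, so the smallest enclosing circle has AB as diameter.
Centre = midpoint of AB = (-2, -2.5), r² = 29/4 = 7.25.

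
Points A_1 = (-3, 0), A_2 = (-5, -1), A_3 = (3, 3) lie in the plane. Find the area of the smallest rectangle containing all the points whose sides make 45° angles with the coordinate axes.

In coordinates u = x + y, v = x − y the rectangle is axis-aligned; the map (x,y)→(u,v) scales areas by 2.
u-values: -3, -6, 6; range = 6 − (-6) = 12.
v-values: -3, -4, 0; range = 0 − (-4) = 4.
Area = (12 × 4) / 2 = 24.

24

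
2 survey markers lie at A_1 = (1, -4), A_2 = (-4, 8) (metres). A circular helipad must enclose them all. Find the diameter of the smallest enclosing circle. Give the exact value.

The smallest circle enclosing two points has them as diameter endpoints.
Centre = midpoint = (-1.5, 2); r² = |A_1A_2|²/4 = 169/4 = 42.25.
Diameter = 2r = 2√(42.25) = 13.

13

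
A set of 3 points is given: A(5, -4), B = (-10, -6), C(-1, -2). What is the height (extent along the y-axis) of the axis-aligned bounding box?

max y = -2, min y = -6, so height = 4.

4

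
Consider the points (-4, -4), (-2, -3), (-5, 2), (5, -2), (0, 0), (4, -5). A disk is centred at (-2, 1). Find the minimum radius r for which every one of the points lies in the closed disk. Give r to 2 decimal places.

8.49

The required radius is the distance from (-2, 1) to the farthest point.
Squared distances: 29, 16, 10, 58, 5, 72.
Maximum is 72, attained at (4, -5).
r = √72 ≈ 8.49.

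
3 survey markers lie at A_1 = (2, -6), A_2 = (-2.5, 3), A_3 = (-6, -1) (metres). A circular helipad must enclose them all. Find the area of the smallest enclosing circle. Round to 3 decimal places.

Side lengths²: A_1A_2² = 101.25, A_1A_3² = 89, A_2A_3² = 28.25.
Since A_1A_2² = 101.25 < 89 + 28.25 = 117.25, the triangle is acute, so the smallest enclosing circle is the circumcircle.
Circumcentre = (-43/44, -41/22), r² = 50285/1936.
Area = π·r² = π·50285/1936 ≈ 81.599.

81.599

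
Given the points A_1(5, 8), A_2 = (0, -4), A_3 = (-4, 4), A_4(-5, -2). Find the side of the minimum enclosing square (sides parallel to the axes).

12

The bounding box has width 10 and height 12.
An axis-aligned square enclosing the set must have side ≥ max(width, height).
So the minimum side is max(10, 12) = 12.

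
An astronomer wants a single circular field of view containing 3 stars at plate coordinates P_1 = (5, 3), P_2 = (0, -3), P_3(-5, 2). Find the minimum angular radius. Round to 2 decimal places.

Side lengths²: P_1P_2² = 61, P_1P_3² = 101, P_2P_3² = 50.
Since P_1P_3² = 101 < 61 + 50 = 111, the triangle is acute, so the smallest enclosing circle is the circumcircle.
Circumcentre = (1/22, 45/22), r² = 6161/242.
r = √(6161/242) ≈ 5.05.

5.05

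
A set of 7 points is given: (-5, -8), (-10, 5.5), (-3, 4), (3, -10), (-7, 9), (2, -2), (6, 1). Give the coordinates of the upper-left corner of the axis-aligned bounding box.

(-10, 9)

x-range [-10, 6], y-range [-10, 9].
The upper-left corner is (-10, 9).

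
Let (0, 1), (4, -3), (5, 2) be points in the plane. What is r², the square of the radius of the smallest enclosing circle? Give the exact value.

169/18

Call the three points A, B, C in the order given.
Side lengths²: AB² = 32, AC² = 26, BC² = 26.
Since AB² = 32 < 26 + 26 = 52, the triangle is acute, so the smallest enclosing circle is the circumcircle.
Circumcentre = (17/6, -1/6), r² = 169/18.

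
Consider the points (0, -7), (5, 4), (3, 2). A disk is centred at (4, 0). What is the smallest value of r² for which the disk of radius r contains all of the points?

The required radius is the distance from (4, 0) to the farthest point.
Squared distances: 65, 17, 5.
Maximum is 65, attained at (0, -7).

65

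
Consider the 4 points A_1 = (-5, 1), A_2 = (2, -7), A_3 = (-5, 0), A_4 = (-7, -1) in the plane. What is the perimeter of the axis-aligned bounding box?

Width = max x − min x = 2 − (-7) = 9.
Height = max y − min y = 1 − (-7) = 8.
Perimeter = 2(9 + 8) = 34.

34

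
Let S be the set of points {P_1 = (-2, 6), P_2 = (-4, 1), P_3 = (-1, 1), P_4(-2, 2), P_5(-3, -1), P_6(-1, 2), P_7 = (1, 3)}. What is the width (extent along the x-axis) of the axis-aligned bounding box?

5

max x = 1, min x = -4, so width = 5.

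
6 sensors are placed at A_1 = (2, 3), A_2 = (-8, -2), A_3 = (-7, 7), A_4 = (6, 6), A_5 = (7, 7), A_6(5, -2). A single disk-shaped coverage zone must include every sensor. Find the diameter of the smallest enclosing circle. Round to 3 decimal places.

17.493

A smallest enclosing disk is always determined by at most three of the input points on its boundary.
The farthest pair is A_2–A_5 with squared distance 306. The circle on this segment as diameter has centre (-0.5, 2.5) and r² = 306/4 = 76.5.
Check A_1: distance² to centre = 6.5 ≤ 76.5, so it lies inside.
All remaining points lie in this disk, and no smaller disk contains both endpoints, so this is the minimum enclosing circle.
Diameter = 2r = 2√(76.5) ≈ 17.493.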